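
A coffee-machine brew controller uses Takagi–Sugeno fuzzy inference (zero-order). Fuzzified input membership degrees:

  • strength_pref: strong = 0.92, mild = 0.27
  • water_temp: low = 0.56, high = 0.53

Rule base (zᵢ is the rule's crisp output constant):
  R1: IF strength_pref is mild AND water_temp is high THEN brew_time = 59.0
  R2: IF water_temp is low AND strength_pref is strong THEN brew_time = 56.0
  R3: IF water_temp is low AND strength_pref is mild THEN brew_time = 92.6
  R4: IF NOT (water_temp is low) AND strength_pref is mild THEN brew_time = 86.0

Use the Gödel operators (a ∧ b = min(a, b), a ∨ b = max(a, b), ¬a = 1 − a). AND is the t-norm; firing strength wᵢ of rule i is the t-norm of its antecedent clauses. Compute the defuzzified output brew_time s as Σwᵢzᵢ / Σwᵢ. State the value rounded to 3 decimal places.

R1 (z=59.0): mild=0.27, high=0.53; AND[min(a, b)] → w = 0.27
R2 (z=56.0): low=0.56, strong=0.92; AND[min(a, b)] → w = 0.56
R3 (z=92.6): low=0.56, mild=0.27; AND[min(a, b)] → w = 0.27
R4 (z=86.0): ¬low=1−0.56=0.44, mild=0.27; AND[min(a, b)] → w = 0.27
Weighted average = (0.27·59.0 + 0.56·56.0 + 0.27·92.6 + 0.27·86.0) / (0.27 + 0.56 + 0.27 + 0.27)
  = 95.5120 / 1.3700 = 69.717

69.717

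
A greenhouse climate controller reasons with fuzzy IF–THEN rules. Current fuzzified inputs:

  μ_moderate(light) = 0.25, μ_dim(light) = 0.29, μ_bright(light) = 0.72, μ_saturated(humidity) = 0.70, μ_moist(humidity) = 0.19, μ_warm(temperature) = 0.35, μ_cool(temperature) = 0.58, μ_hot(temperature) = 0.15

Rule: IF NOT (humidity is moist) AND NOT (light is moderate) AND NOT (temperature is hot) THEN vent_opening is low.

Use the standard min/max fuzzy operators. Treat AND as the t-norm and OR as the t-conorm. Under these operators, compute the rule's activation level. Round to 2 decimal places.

firing strength: ¬moist=1−0.19=0.81, ¬moderate=1−0.25=0.75, ¬hot=1−0.15=0.85; AND[min(a, b)] → w = 0.75

0.75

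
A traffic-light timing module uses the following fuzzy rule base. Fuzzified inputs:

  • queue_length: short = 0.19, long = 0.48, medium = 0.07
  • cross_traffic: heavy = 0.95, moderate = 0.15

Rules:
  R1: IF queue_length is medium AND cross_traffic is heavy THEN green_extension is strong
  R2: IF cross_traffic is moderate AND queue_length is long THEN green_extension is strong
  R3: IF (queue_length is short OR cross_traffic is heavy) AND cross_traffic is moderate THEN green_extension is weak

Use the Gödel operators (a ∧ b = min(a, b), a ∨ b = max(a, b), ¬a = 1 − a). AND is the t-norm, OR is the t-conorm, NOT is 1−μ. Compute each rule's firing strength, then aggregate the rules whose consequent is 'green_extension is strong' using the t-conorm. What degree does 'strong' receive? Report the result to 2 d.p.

R1: medium=0.07, heavy=0.95; AND[min(a, b)] → w = 0.07
R2: moderate=0.15, long=0.48; AND[min(a, b)] → w = 0.15
R3: (short=0.19 OR heavy=0.95) = 0.95; AND[min(a, b)] with moderate=0.15 → w = 0.15
Rules with consequent 'strong': {R1, R2} → strengths 0.07, 0.15
Aggregate via t-conorm [max(a, b)]: 0.15

0.15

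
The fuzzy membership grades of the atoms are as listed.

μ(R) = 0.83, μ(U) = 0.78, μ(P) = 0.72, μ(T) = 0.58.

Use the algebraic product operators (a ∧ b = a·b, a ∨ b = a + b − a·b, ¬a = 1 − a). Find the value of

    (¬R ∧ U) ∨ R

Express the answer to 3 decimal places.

¬R = 1 − 0.8300 = 0.1700
¬R ∧ U = a·b on (0.1700, 0.7800) = 0.1326
(¬R ∧ U) ∨ R = a + b − a·b on (0.1326, 0.8300) = 0.8525

0.853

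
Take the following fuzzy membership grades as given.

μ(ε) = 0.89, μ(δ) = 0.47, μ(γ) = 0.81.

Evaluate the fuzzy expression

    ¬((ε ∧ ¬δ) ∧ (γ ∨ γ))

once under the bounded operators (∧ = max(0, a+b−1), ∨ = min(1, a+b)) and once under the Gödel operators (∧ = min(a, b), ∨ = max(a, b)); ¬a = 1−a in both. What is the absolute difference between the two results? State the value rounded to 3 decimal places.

0.110

Under bounded:
  ¬δ = 1 − 0.47 = 0.53
  ε ∧ ¬δ = max(0, a+b−1) on (0.89, 0.53) = 0.42
  γ ∨ γ = min(1, a+b) on (0.81, 0.81) = 1.00
  (ε ∧ ¬δ) ∧ (γ ∨ γ) = max(0, a+b−1) on (0.42, 1.00) = 0.42
  ¬((ε ∧ ¬δ) ∧ (γ ∨ γ)) = 1 − 0.42 = 0.58
  → value = 0.5800
Under Gödel:
  ¬δ = 1 − 0.47 = 0.53
  ε ∧ ¬δ = min(a, b) on (0.89, 0.53) = 0.53
  γ ∨ γ = max(a, b) on (0.81, 0.81) = 0.81
  (ε ∧ ¬δ) ∧ (γ ∨ γ) = min(a, b) on (0.53, 0.81) = 0.53
  ¬((ε ∧ ¬δ) ∧ (γ ∨ γ)) = 1 − 0.53 = 0.47
  → value = 0.4700
|0.5800 − 0.4700| = 0.110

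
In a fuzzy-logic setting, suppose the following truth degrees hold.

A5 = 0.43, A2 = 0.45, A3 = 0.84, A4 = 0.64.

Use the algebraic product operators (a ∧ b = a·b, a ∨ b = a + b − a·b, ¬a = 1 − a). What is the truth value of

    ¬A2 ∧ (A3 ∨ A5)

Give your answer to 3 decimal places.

0.500

¬A2 = 1 − 0.4500 = 0.5500
A3 ∨ A5 = a + b − a·b on (0.8400, 0.4300) = 0.9088
¬A2 ∧ (A3 ∨ A5) = a·b on (0.5500, 0.9088) = 0.4998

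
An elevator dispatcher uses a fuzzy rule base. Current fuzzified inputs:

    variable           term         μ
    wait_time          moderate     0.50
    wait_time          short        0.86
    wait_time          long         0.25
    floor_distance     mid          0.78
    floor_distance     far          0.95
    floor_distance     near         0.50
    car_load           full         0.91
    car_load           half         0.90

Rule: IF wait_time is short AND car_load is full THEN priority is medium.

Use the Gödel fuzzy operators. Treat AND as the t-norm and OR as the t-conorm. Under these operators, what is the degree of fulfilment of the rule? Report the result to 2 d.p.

firing strength: short=0.86, full=0.91; AND[min(a, b)] → w = 0.86

0.86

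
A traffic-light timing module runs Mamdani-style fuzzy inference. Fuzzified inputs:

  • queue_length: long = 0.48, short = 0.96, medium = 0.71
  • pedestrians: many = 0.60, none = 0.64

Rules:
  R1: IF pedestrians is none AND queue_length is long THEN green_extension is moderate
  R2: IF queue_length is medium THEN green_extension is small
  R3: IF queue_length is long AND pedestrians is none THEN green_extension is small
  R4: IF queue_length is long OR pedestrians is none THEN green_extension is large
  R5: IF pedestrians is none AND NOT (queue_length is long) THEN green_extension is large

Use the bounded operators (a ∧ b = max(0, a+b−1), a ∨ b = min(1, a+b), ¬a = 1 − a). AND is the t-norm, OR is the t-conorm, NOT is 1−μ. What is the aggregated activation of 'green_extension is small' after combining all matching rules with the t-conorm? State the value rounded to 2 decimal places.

0.83

R1: none=0.64, long=0.48; AND[max(0, a+b−1)] → w = 0.12
R2: medium=0.71 → w = 0.71
R3: long=0.48, none=0.64; AND[max(0, a+b−1)] → w = 0.12
R4: long=0.48, none=0.64; OR[min(1, a+b)] → w = 1.00
R5: none=0.64, ¬long=1−0.48=0.52; AND[max(0, a+b−1)] → w = 0.16
Rules with consequent 'small': {R2, R3} → strengths 0.71, 0.12
Aggregate via t-conorm [min(1, a+b)]: 0.83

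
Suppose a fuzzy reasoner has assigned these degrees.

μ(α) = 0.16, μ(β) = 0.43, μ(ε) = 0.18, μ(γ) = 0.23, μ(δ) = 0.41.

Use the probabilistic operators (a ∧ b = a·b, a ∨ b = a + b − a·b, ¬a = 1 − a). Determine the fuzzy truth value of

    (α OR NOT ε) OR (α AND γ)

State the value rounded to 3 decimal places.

0.854

NOT ε = 1 − 0.1800 = 0.8200
α OR NOT ε = a + b − a·b on (0.1600, 0.8200) = 0.8488
α AND γ = a·b on (0.1600, 0.2300) = 0.0368
(α OR NOT ε) OR (α AND γ) = a + b − a·b on (0.8488, 0.0368) = 0.8544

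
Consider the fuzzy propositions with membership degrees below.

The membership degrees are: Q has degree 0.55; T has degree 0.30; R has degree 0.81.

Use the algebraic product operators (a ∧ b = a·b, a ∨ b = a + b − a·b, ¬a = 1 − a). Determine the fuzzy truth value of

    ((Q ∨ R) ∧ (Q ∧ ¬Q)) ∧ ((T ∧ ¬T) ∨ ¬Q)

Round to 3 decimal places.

0.128

Q ∨ R = a + b − a·b on (0.5500, 0.8100) = 0.9145
¬Q = 1 − 0.5500 = 0.4500
Q ∧ ¬Q = a·b on (0.5500, 0.4500) = 0.2475
(Q ∨ R) ∧ (Q ∧ ¬Q) = a·b on (0.9145, 0.2475) = 0.2263
¬T = 1 − 0.3000 = 0.7000
T ∧ ¬T = a·b on (0.3000, 0.7000) = 0.2100
¬Q = 1 − 0.5500 = 0.4500
(T ∧ ¬T) ∨ ¬Q = a + b − a·b on (0.2100, 0.4500) = 0.5655
((Q ∨ R) ∧ (Q ∧ ¬Q)) ∧ ((T ∧ ¬T) ∨ ¬Q) = a·b on (0.2263, 0.5655) = 0.1280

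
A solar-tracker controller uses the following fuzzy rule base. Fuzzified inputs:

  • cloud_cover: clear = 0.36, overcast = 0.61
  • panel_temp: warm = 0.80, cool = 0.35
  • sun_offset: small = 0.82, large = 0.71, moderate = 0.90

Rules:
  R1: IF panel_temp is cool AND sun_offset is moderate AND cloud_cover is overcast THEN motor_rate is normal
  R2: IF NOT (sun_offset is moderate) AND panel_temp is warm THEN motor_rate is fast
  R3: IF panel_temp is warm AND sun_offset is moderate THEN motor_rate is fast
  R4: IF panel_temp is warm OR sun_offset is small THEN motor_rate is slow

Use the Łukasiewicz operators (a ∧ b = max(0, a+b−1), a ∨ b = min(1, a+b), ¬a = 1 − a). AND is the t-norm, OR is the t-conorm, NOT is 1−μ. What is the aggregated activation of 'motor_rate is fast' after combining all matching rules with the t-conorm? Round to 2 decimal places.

R1: cool=0.35, moderate=0.90, overcast=0.61; AND[max(0, a+b−1)] → w = 0.00
R2: ¬moderate=1−0.90=0.10, warm=0.80; AND[max(0, a+b−1)] → w = 0.00
R3: warm=0.80, moderate=0.90; AND[max(0, a+b−1)] → w = 0.70
R4: warm=0.80, small=0.82; OR[min(1, a+b)] → w = 1.00
Rules with consequent 'fast': {R2, R3} → strengths 0.00, 0.70
Aggregate via t-conorm [min(1, a+b)]: 0.70

0.70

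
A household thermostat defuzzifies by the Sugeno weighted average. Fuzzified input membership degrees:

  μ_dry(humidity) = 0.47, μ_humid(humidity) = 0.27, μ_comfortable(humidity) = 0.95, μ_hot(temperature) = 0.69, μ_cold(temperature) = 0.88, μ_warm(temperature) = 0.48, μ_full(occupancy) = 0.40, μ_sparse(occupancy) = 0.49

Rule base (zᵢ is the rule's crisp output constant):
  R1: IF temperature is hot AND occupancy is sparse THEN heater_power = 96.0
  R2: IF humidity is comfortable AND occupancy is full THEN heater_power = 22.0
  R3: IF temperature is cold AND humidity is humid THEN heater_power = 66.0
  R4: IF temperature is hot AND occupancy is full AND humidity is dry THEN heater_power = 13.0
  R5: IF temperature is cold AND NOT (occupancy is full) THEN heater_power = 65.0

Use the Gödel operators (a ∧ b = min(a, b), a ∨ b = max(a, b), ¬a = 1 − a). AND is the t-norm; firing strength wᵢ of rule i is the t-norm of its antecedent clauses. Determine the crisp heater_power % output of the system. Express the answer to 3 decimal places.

R1 (z=96.0): hot=0.69, sparse=0.49; AND[min(a, b)] → w = 0.49
R2 (z=22.0): comfortable=0.95, full=0.40; AND[min(a, b)] → w = 0.40
R3 (z=66.0): cold=0.88, humid=0.27; AND[min(a, b)] → w = 0.27
R4 (z=13.0): hot=0.69, full=0.40, dry=0.47; AND[min(a, b)] → w = 0.40
R5 (z=65.0): cold=0.88, ¬full=1−0.40=0.60; AND[min(a, b)] → w = 0.60
Weighted average = (0.49·96.0 + 0.40·22.0 + 0.27·66.0 + 0.40·13.0 + 0.60·65.0) / (0.49 + 0.40 + 0.27 + 0.40 + 0.60)
  = 117.8600 / 2.1600 = 54.565

54.565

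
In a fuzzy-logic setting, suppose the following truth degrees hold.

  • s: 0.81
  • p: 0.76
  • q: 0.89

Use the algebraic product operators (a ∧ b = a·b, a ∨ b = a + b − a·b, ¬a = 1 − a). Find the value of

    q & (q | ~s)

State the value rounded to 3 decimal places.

~s = 1 − 0.8100 = 0.1900
q | ~s = a + b − a·b on (0.8900, 0.1900) = 0.9109
q & (q | ~s) = a·b on (0.8900, 0.9109) = 0.8107

0.811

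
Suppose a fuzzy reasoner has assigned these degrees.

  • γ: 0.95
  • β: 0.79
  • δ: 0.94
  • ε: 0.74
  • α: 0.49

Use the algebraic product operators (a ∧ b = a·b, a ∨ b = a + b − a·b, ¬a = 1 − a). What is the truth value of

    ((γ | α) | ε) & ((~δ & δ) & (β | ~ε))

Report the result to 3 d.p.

γ | α = a + b − a·b on (0.9500, 0.4900) = 0.9745
(γ | α) | ε = a + b − a·b on (0.9745, 0.7400) = 0.9934
~δ = 1 − 0.9400 = 0.0600
~δ & δ = a·b on (0.0600, 0.9400) = 0.0564
~ε = 1 − 0.7400 = 0.2600
β | ~ε = a + b − a·b on (0.7900, 0.2600) = 0.8446
(~δ & δ) & (β | ~ε) = a·b on (0.0564, 0.8446) = 0.0476
((γ | α) | ε) & ((~δ & δ) & (β | ~ε)) = a·b on (0.9934, 0.0476) = 0.0473

0.047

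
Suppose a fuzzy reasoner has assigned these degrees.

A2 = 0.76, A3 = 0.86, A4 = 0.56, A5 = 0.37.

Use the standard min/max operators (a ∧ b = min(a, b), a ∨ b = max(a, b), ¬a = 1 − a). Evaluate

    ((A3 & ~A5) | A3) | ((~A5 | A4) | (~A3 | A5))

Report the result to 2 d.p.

0.86

~A5 = 1 − 0.37 = 0.63
A3 & ~A5 = min(a, b) on (0.86, 0.63) = 0.63
(A3 & ~A5) | A3 = max(a, b) on (0.63, 0.86) = 0.86
~A5 = 1 − 0.37 = 0.63
~A5 | A4 = max(a, b) on (0.63, 0.56) = 0.63
~A3 = 1 − 0.86 = 0.14
~A3 | A5 = max(a, b) on (0.14, 0.37) = 0.37
(~A5 | A4) | (~A3 | A5) = max(a, b) on (0.63, 0.37) = 0.63
((A3 & ~A5) | A3) | ((~A5 | A4) | (~A3 | A5)) = max(a, b) on (0.86, 0.63) = 0.86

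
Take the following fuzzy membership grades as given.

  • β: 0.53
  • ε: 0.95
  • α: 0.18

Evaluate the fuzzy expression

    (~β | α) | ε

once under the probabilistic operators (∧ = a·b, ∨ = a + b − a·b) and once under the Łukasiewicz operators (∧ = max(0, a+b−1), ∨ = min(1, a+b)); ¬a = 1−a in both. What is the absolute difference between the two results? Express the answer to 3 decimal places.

Under probabilistic:
  ~β = 1 − 0.5300 = 0.4700
  ~β | α = a + b − a·b on (0.4700, 0.1800) = 0.5654
  (~β | α) | ε = a + b − a·b on (0.5654, 0.9500) = 0.9783
  → value = 0.9783
Under Łukasiewicz:
  ~β = 1 − 0.53 = 0.47
  ~β | α = min(1, a+b) on (0.47, 0.18) = 0.65
  (~β | α) | ε = min(1, a+b) on (0.65, 0.95) = 1.00
  → value = 1.0000
|0.9783 − 1.0000| = 0.022

0.022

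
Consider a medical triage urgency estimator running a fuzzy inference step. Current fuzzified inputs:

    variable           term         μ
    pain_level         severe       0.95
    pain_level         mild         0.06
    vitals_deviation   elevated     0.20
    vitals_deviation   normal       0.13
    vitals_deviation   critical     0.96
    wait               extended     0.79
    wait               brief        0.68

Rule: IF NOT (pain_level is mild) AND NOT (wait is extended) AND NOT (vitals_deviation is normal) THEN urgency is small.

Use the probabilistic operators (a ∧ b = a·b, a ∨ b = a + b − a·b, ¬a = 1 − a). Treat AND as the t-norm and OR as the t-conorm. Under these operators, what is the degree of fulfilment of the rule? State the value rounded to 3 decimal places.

firing strength: ¬mild=1−0.06=0.94, ¬extended=1−0.79=0.21, ¬normal=1−0.13=0.87; AND[a·b] → w = 0.1717

0.172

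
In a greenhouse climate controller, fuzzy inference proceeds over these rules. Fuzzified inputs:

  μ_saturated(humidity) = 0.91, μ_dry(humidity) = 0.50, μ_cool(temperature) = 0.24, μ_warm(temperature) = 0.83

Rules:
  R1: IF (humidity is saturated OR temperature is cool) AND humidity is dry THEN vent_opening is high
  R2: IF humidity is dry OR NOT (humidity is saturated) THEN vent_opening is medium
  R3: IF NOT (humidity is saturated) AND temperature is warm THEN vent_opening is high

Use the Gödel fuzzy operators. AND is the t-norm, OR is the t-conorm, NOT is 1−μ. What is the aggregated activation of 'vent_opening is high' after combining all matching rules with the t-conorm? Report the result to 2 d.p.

R1: (saturated=0.91 OR cool=0.24) = 0.91; AND[min(a, b)] with dry=0.50 → w = 0.50
R2: dry=0.50, ¬saturated=1−0.91=0.09; OR[max(a, b)] → w = 0.50
R3: ¬saturated=1−0.91=0.09, warm=0.83; AND[min(a, b)] → w = 0.09
Rules with consequent 'high': {R1, R3} → strengths 0.50, 0.09
Aggregate via t-conorm [max(a, b)]: 0.50

0.50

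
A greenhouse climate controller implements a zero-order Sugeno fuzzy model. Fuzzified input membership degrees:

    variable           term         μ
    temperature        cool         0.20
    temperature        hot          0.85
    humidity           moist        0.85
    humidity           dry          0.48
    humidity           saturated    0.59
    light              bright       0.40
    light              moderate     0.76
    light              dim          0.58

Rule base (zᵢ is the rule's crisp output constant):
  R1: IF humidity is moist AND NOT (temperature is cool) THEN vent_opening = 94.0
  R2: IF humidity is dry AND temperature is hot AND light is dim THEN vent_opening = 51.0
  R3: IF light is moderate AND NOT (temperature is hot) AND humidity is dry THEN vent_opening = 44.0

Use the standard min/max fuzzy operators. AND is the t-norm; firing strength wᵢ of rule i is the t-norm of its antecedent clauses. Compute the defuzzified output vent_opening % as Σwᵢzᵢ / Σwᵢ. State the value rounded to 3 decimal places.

74.322

R1 (z=94.0): moist=0.85, ¬cool=1−0.20=0.80; AND[min(a, b)] → w = 0.80
R2 (z=51.0): dry=0.48, hot=0.85, dim=0.58; AND[min(a, b)] → w = 0.48
R3 (z=44.0): moderate=0.76, ¬hot=1−0.85=0.15, dry=0.48; AND[min(a, b)] → w = 0.15
Weighted average = (0.80·94.0 + 0.48·51.0 + 0.15·44.0) / (0.80 + 0.48 + 0.15)
  = 106.2800 / 1.4300 = 74.322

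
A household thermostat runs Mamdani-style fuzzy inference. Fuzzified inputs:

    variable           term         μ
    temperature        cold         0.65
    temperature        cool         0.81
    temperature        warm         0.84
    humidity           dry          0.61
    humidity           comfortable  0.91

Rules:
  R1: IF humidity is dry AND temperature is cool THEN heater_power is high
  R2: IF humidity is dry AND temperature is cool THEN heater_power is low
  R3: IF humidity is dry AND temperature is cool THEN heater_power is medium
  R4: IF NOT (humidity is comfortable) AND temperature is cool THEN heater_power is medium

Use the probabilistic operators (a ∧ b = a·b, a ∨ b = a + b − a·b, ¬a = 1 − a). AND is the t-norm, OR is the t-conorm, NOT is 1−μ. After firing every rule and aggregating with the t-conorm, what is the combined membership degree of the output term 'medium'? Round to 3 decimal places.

0.531

R1: dry=0.61, cool=0.81; AND[a·b] → w = 0.4941
R2: dry=0.61, cool=0.81; AND[a·b] → w = 0.4941
R3: dry=0.61, cool=0.81; AND[a·b] → w = 0.4941
R4: ¬comfortable=1−0.91=0.09, cool=0.81; AND[a·b] → w = 0.0729
Rules with consequent 'medium': {R3, R4} → strengths 0.4941, 0.0729
Aggregate via t-conorm [a + b − a·b]: 0.5310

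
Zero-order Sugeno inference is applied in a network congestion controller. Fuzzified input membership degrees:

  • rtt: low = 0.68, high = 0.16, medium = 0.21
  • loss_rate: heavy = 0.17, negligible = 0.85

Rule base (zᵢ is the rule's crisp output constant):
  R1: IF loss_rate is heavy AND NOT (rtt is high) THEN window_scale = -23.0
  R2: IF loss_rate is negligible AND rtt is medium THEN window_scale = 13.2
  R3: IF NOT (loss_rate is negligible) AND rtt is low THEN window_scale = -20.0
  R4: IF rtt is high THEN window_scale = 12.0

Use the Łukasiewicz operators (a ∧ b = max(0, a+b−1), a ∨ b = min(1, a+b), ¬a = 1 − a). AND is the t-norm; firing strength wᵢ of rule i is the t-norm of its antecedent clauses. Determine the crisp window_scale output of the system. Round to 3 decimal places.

10.791

R1 (z=-23.0): heavy=0.17, ¬high=1−0.16=0.84; AND[max(0, a+b−1)] → w = 0.01
R2 (z=13.2): negligible=0.85, medium=0.21; AND[max(0, a+b−1)] → w = 0.06
R3 (z=-20.0): ¬negligible=1−0.85=0.15, low=0.68; AND[max(0, a+b−1)] → w = 0.00
R4 (z=12.0): high=0.16 → w = 0.16
Weighted average = (0.01·-23.0 + 0.06·13.2 + 0.00·-20.0 + 0.16·12.0) / (0.01 + 0.06 + 0.00 + 0.16)
  = 2.4820 / 0.2300 = 10.791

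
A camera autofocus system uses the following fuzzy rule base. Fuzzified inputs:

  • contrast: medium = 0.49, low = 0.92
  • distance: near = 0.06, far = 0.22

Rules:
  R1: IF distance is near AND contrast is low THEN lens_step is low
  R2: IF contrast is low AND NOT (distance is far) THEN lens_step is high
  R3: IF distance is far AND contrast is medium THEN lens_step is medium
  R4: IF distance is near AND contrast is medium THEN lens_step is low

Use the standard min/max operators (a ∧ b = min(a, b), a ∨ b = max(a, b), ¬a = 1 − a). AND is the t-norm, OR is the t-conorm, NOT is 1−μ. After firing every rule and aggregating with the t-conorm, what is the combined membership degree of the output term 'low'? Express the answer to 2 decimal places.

R1: near=0.06, low=0.92; AND[min(a, b)] → w = 0.06
R2: low=0.92, ¬far=1−0.22=0.78; AND[min(a, b)] → w = 0.78
R3: far=0.22, medium=0.49; AND[min(a, b)] → w = 0.22
R4: near=0.06, medium=0.49; AND[min(a, b)] → w = 0.06
Rules with consequent 'low': {R1, R4} → strengths 0.06, 0.06
Aggregate via t-conorm [max(a, b)]: 0.06

0.06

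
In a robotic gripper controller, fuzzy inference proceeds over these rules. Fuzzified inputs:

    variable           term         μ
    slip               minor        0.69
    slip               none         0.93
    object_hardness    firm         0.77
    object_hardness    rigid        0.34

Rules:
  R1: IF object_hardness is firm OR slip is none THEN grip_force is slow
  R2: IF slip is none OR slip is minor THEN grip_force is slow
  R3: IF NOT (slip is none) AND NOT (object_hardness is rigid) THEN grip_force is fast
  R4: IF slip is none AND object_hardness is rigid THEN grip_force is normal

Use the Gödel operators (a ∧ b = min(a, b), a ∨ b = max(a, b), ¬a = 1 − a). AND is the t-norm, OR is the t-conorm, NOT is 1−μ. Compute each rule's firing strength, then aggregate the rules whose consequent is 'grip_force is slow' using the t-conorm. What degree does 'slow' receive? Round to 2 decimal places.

0.93

R1: firm=0.77, none=0.93; OR[max(a, b)] → w = 0.93
R2: none=0.93, minor=0.69; OR[max(a, b)] → w = 0.93
R3: ¬none=1−0.93=0.07, ¬rigid=1−0.34=0.66; AND[min(a, b)] → w = 0.07
R4: none=0.93, rigid=0.34; AND[min(a, b)] → w = 0.34
Rules with consequent 'slow': {R1, R2} → strengths 0.93, 0.93
Aggregate via t-conorm [max(a, b)]: 0.93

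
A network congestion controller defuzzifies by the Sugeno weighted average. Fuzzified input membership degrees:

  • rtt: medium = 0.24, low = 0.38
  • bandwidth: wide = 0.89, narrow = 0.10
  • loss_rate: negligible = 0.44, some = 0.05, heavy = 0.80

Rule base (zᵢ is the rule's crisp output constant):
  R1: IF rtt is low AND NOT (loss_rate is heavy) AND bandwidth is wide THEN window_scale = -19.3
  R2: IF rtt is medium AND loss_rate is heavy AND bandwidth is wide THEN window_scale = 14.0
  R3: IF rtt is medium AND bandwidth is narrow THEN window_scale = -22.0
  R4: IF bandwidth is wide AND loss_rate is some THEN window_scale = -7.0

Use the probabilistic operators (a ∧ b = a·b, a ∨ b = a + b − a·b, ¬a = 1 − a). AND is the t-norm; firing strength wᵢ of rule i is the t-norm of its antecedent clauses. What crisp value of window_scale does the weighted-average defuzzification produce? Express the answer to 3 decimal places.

0.806

R1 (z=-19.3): low=0.38, ¬heavy=1−0.80=0.20, wide=0.89; AND[a·b] → w = 0.0676
R2 (z=14.0): medium=0.24, heavy=0.80, wide=0.89; AND[a·b] → w = 0.1709
R3 (z=-22.0): medium=0.24, narrow=0.10; AND[a·b] → w = 0.0240
R4 (z=-7.0): wide=0.89, some=0.05; AND[a·b] → w = 0.0445
Weighted average = (0.0676·-19.3 + 0.1709·14.0 + 0.0240·-22.0 + 0.0445·-7.0) / (0.0676 + 0.1709 + 0.0240 + 0.0445)
  = 0.2474 / 0.3070 = 0.806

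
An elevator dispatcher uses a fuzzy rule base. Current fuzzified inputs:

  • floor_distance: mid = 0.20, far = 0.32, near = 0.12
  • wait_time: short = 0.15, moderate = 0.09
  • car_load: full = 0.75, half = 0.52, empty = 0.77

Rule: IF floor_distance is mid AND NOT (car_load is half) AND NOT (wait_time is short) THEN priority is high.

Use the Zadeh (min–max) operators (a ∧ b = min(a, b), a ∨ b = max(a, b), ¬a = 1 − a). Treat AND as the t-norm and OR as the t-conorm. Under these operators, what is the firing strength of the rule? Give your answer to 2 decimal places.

firing strength: mid=0.20, ¬half=1−0.52=0.48, ¬short=1−0.15=0.85; AND[min(a, b)] → w = 0.20

0.20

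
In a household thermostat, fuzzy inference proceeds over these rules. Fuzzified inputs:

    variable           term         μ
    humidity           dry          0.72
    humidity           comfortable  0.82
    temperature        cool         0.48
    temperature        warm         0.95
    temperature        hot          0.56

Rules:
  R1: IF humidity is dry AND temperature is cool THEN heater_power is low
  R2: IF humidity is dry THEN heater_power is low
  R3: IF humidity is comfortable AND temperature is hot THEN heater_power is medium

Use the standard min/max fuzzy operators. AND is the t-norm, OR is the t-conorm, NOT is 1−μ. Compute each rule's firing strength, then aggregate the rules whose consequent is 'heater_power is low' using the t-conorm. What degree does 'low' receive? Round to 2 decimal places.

R1: dry=0.72, cool=0.48; AND[min(a, b)] → w = 0.48
R2: dry=0.72 → w = 0.72
R3: comfortable=0.82, hot=0.56; AND[min(a, b)] → w = 0.56
Rules with consequent 'low': {R1, R2} → strengths 0.48, 0.72
Aggregate via t-conorm [max(a, b)]: 0.72

0.72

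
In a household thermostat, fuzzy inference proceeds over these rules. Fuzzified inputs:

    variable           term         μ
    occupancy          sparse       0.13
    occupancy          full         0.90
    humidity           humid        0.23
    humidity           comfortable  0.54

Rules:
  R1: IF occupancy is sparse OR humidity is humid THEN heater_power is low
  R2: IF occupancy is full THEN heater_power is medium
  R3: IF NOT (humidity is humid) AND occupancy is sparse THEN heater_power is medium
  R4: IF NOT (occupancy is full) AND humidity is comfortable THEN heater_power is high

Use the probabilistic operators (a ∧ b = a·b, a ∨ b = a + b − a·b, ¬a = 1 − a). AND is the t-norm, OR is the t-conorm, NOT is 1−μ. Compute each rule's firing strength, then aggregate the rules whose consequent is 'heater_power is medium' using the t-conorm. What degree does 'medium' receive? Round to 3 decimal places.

R1: sparse=0.13, humid=0.23; OR[a + b − a·b] → w = 0.3301
R2: full=0.90 → w = 0.9000
R3: ¬humid=1−0.23=0.77, sparse=0.13; AND[a·b] → w = 0.1001
R4: ¬full=1−0.90=0.10, comfortable=0.54; AND[a·b] → w = 0.0540
Rules with consequent 'medium': {R2, R3} → strengths 0.9000, 0.1001
Aggregate via t-conorm [a + b − a·b]: 0.9100

0.910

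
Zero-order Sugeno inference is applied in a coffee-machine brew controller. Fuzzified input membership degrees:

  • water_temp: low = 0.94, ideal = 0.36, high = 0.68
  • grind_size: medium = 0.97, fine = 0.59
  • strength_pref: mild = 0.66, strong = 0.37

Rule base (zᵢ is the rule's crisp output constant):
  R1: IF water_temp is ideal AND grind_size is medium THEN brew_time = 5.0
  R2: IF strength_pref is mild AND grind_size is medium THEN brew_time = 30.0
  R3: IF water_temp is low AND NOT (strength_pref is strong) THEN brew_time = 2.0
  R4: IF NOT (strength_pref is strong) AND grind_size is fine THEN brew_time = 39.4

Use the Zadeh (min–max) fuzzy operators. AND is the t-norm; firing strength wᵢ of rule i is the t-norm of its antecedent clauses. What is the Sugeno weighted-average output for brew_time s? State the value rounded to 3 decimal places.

R1 (z=5.0): ideal=0.36, medium=0.97; AND[min(a, b)] → w = 0.36
R2 (z=30.0): mild=0.66, medium=0.97; AND[min(a, b)] → w = 0.66
R3 (z=2.0): low=0.94, ¬strong=1−0.37=0.63; AND[min(a, b)] → w = 0.63
R4 (z=39.4): ¬strong=1−0.37=0.63, fine=0.59; AND[min(a, b)] → w = 0.59
Weighted average = (0.36·5.0 + 0.66·30.0 + 0.63·2.0 + 0.59·39.4) / (0.36 + 0.66 + 0.63 + 0.59)
  = 46.1060 / 2.2400 = 20.583

20.583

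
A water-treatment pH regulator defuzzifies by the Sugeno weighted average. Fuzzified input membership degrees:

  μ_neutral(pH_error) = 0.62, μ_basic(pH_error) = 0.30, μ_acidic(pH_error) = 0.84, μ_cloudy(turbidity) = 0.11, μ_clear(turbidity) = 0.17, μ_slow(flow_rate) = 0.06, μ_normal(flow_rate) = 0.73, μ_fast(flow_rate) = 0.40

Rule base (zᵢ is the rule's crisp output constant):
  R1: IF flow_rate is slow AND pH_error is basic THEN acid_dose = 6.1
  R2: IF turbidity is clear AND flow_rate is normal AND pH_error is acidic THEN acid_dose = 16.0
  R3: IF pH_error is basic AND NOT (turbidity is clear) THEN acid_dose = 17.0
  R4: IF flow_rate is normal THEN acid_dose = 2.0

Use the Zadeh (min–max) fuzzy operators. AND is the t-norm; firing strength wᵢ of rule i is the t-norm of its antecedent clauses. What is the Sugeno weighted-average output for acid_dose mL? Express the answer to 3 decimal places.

R1 (z=6.1): slow=0.06, basic=0.30; AND[min(a, b)] → w = 0.06
R2 (z=16.0): clear=0.17, normal=0.73, acidic=0.84; AND[min(a, b)] → w = 0.17
R3 (z=17.0): basic=0.30, ¬clear=1−0.17=0.83; AND[min(a, b)] → w = 0.30
R4 (z=2.0): normal=0.73 → w = 0.73
Weighted average = (0.06·6.1 + 0.17·16.0 + 0.30·17.0 + 0.73·2.0) / (0.06 + 0.17 + 0.30 + 0.73)
  = 9.6460 / 1.2600 = 7.656

7.656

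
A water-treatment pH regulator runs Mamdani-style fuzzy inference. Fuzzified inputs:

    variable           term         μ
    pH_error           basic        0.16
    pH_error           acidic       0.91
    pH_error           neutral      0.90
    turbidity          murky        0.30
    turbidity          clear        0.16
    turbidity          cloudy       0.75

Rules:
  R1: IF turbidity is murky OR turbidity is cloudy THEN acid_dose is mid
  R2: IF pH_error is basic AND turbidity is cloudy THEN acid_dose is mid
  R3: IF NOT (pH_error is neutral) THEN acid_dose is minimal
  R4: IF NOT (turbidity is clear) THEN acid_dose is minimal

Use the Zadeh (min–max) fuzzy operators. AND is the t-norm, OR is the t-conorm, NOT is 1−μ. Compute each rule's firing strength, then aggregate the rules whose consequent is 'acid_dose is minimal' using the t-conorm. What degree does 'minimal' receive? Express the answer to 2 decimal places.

0.84

R1: murky=0.30, cloudy=0.75; OR[max(a, b)] → w = 0.75
R2: basic=0.16, cloudy=0.75; AND[min(a, b)] → w = 0.16
R3: ¬neutral=1−0.90=0.10 → w = 0.10
R4: ¬clear=1−0.16=0.84 → w = 0.84
Rules with consequent 'minimal': {R3, R4} → strengths 0.10, 0.84
Aggregate via t-conorm [max(a, b)]: 0.84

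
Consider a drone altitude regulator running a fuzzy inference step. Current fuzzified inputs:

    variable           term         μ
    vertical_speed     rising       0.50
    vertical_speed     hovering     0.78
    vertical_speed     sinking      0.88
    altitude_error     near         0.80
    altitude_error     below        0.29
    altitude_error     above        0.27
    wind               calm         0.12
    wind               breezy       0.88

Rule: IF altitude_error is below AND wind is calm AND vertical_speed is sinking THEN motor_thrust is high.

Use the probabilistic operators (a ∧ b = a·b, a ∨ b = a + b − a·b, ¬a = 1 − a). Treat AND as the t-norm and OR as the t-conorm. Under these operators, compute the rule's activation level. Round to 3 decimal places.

firing strength: below=0.29, calm=0.12, sinking=0.88; AND[a·b] → w = 0.0306

0.031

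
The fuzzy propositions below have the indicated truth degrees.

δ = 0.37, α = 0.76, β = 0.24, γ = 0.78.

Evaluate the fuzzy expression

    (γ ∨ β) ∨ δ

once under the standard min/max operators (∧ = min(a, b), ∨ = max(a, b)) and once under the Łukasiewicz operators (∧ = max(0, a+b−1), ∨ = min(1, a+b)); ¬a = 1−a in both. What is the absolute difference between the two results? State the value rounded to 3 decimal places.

0.220

Under standard min/max:
  γ ∨ β = max(a, b) on (0.78, 0.24) = 0.78
  (γ ∨ β) ∨ δ = max(a, b) on (0.78, 0.37) = 0.78
  → value = 0.7800
Under Łukasiewicz:
  γ ∨ β = min(1, a+b) on (0.78, 0.24) = 1.00
  (γ ∨ β) ∨ δ = min(1, a+b) on (1.00, 0.37) = 1.00
  → value = 1.0000
|0.7800 − 1.0000| = 0.220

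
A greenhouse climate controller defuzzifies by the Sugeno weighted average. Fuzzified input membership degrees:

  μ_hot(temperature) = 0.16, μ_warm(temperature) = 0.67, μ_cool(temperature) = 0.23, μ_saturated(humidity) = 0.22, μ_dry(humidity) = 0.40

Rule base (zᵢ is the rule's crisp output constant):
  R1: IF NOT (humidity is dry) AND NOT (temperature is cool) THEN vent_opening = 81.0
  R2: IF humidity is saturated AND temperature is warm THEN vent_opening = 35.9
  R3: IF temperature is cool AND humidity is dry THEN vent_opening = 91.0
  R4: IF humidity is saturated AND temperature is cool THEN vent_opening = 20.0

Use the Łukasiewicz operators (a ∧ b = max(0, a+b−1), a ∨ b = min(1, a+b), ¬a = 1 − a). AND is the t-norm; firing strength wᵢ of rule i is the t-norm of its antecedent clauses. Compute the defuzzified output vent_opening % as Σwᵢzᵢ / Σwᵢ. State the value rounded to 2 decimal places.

81.00

R1 (z=81.0): ¬dry=1−0.40=0.60, ¬cool=1−0.23=0.77; AND[max(0, a+b−1)] → w = 0.37
R2 (z=35.9): saturated=0.22, warm=0.67; AND[max(0, a+b−1)] → w = 0.00
R3 (z=91.0): cool=0.23, dry=0.40; AND[max(0, a+b−1)] → w = 0.00
R4 (z=20.0): saturated=0.22, cool=0.23; AND[max(0, a+b−1)] → w = 0.00
Weighted average = (0.37·81.0 + 0.00·35.9 + 0.00·91.0 + 0.00·20.0) / (0.37 + 0.00 + 0.00 + 0.00)
  = 29.9700 / 0.3700 = 81.00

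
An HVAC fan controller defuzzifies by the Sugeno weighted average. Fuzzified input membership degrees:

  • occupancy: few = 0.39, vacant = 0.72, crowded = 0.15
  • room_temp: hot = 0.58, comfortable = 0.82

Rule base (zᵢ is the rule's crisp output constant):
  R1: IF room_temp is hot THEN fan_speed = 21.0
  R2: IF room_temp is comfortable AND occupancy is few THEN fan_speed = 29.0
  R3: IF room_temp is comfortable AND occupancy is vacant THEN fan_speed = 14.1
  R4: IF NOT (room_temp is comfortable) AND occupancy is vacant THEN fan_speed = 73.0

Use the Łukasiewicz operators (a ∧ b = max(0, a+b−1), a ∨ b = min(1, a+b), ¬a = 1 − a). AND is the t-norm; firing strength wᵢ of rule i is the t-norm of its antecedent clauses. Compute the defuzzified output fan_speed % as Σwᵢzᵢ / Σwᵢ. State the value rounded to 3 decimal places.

19.462

R1 (z=21.0): hot=0.58 → w = 0.58
R2 (z=29.0): comfortable=0.82, few=0.39; AND[max(0, a+b−1)] → w = 0.21
R3 (z=14.1): comfortable=0.82, vacant=0.72; AND[max(0, a+b−1)] → w = 0.54
R4 (z=73.0): ¬comfortable=1−0.82=0.18, vacant=0.72; AND[max(0, a+b−1)] → w = 0.00
Weighted average = (0.58·21.0 + 0.21·29.0 + 0.54·14.1 + 0.00·73.0) / (0.58 + 0.21 + 0.54 + 0.00)
  = 25.8840 / 1.3300 = 19.462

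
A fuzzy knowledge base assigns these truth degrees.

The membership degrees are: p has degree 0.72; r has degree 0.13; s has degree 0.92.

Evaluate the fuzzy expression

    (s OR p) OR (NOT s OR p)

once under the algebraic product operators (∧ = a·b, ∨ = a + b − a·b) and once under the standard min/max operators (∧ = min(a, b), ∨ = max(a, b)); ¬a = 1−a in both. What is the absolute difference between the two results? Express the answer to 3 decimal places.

0.074

Under algebraic product:
  s OR p = a + b − a·b on (0.9200, 0.7200) = 0.9776
  NOT s = 1 − 0.9200 = 0.0800
  NOT s OR p = a + b − a·b on (0.0800, 0.7200) = 0.7424
  (s OR p) OR (NOT s OR p) = a + b − a·b on (0.9776, 0.7424) = 0.9942
  → value = 0.9942
Under standard min/max:
  s OR p = max(a, b) on (0.92, 0.72) = 0.92
  NOT s = 1 − 0.92 = 0.08
  NOT s OR p = max(a, b) on (0.08, 0.72) = 0.72
  (s OR p) OR (NOT s OR p) = max(a, b) on (0.92, 0.72) = 0.92
  → value = 0.9200
|0.9942 − 0.9200| = 0.074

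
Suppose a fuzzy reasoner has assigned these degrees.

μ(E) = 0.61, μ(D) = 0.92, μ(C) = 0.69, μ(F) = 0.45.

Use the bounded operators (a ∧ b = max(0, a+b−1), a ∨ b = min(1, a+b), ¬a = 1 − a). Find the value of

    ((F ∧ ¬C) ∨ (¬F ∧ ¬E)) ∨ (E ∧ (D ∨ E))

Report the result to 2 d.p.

0.61

¬C = 1 − 0.69 = 0.31
F ∧ ¬C = max(0, a+b−1) on (0.45, 0.31) = 0.00
¬F = 1 − 0.45 = 0.55
¬E = 1 − 0.61 = 0.39
¬F ∧ ¬E = max(0, a+b−1) on (0.55, 0.39) = 0.00
(F ∧ ¬C) ∨ (¬F ∧ ¬E) = min(1, a+b) on (0.00, 0.00) = 0.00
D ∨ E = min(1, a+b) on (0.92, 0.61) = 1.00
E ∧ (D ∨ E) = max(0, a+b−1) on (0.61, 1.00) = 0.61
((F ∧ ¬C) ∨ (¬F ∧ ¬E)) ∨ (E ∧ (D ∨ E)) = min(1, a+b) on (0.00, 0.61) = 0.61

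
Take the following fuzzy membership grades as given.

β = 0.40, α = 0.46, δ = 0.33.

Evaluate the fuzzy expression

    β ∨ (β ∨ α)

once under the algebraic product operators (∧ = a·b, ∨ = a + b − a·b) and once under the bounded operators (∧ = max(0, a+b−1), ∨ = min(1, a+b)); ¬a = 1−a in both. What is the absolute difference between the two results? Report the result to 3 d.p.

0.194

Under algebraic product:
  β ∨ α = a + b − a·b on (0.4000, 0.4600) = 0.6760
  β ∨ (β ∨ α) = a + b − a·b on (0.4000, 0.6760) = 0.8056
  → value = 0.8056
Under bounded:
  β ∨ α = min(1, a+b) on (0.40, 0.46) = 0.86
  β ∨ (β ∨ α) = min(1, a+b) on (0.40, 0.86) = 1.00
  → value = 1.0000
|0.8056 − 1.0000| = 0.194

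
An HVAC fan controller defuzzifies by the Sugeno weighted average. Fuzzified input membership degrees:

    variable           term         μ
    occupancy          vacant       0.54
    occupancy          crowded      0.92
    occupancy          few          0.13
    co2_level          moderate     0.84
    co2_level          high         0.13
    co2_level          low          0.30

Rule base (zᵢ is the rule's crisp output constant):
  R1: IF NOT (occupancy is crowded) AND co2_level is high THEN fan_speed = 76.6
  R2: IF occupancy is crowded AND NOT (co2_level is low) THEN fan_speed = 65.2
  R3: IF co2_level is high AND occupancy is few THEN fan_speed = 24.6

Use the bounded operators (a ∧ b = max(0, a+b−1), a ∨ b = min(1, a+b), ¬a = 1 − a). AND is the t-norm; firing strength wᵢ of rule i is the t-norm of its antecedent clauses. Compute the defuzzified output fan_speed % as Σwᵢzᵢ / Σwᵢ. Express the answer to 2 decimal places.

65.20

R1 (z=76.6): ¬crowded=1−0.92=0.08, high=0.13; AND[max(0, a+b−1)] → w = 0.00
R2 (z=65.2): crowded=0.92, ¬low=1−0.30=0.70; AND[max(0, a+b−1)] → w = 0.62
R3 (z=24.6): high=0.13, few=0.13; AND[max(0, a+b−1)] → w = 0.00
Weighted average = (0.00·76.6 + 0.62·65.2 + 0.00·24.6) / (0.00 + 0.62 + 0.00)
  = 40.4240 / 0.6200 = 65.20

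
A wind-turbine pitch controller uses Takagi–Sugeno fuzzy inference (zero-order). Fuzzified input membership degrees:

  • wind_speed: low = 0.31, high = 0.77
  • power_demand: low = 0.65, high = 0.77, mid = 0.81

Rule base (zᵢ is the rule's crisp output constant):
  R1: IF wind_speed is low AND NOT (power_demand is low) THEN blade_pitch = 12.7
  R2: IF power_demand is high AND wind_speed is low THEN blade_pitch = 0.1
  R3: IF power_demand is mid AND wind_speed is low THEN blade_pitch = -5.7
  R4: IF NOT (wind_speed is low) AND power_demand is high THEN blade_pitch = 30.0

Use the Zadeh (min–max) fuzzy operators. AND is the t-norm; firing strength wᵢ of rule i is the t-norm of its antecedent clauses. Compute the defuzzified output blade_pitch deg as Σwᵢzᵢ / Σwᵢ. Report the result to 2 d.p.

14.14

R1 (z=12.7): low=0.31, ¬low=1−0.65=0.35; AND[min(a, b)] → w = 0.31
R2 (z=0.1): high=0.77, low=0.31; AND[min(a, b)] → w = 0.31
R3 (z=-5.7): mid=0.81, low=0.31; AND[min(a, b)] → w = 0.31
R4 (z=30.0): ¬low=1−0.31=0.69, high=0.77; AND[min(a, b)] → w = 0.69
Weighted average = (0.31·12.7 + 0.31·0.1 + 0.31·-5.7 + 0.69·30.0) / (0.31 + 0.31 + 0.31 + 0.69)
  = 22.9010 / 1.6200 = 14.14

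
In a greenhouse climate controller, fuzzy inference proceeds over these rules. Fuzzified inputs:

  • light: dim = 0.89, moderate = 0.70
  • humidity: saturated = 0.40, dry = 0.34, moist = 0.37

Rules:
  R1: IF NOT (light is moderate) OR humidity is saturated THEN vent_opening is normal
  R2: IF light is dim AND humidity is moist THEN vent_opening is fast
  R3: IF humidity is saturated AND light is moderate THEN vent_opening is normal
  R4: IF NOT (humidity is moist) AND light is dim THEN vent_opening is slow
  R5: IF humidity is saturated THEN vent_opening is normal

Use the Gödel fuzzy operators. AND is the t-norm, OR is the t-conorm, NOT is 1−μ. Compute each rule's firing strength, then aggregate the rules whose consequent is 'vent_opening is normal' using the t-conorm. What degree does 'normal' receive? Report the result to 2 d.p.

0.40

R1: ¬moderate=1−0.70=0.30, saturated=0.40; OR[max(a, b)] → w = 0.40
R2: dim=0.89, moist=0.37; AND[min(a, b)] → w = 0.37
R3: saturated=0.40, moderate=0.70; AND[min(a, b)] → w = 0.40
R4: ¬moist=1−0.37=0.63, dim=0.89; AND[min(a, b)] → w = 0.63
R5: saturated=0.40 → w = 0.40
Rules with consequent 'normal': {R1, R3, R5} → strengths 0.40, 0.40, 0.40
Aggregate via t-conorm [max(a, b)]: 0.40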